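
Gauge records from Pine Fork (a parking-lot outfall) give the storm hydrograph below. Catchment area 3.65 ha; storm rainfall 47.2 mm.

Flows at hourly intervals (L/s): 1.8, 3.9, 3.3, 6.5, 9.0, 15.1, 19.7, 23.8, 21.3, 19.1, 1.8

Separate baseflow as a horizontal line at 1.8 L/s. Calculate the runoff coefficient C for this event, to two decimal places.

ΣQ_DR = 105.5 L/s; V = ΣQ_DR·Δt = 3.798 × 10^5 L.
Runoff depth d = V / A = 10.41 mm.
C = d / P = 10.41 / 47.2 = 0.22.

C ≈ 0.22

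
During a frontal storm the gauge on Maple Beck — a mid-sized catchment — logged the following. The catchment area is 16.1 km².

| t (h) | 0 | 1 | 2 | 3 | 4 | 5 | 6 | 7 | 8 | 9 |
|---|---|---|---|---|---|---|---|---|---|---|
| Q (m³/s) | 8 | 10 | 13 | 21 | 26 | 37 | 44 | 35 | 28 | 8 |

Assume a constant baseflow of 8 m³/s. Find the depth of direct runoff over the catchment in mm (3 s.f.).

Direct runoff: 0.0, 2.0, 5.0, 13.0, 18.0, 29.0, 36.0, 27.0, 20.0, 0.0 m³/s; ΣQ_DR = 150.0 m³/s.
V = ΣQ_DR · Δt = 150.0 × 3600 s = 5.400 × 10^5 m³.
Over A = 16.1 km², depth = V / A = 33.5 mm.

d ≈ 33.5 mm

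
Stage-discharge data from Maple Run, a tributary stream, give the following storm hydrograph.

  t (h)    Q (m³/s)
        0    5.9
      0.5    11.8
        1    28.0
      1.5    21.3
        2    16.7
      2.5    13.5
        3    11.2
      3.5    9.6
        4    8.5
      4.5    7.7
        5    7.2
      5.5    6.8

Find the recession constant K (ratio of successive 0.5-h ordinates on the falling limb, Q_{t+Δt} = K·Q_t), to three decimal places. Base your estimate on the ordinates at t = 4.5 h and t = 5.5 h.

Using the recession-limb readings at t = 4.5 h and t = 5.5 h: Q falls from 7.7 to 6.8 m³/s over 2 intervals.
K = (Q₂/Q₁)^(1/2) = (6.8/7.7)^(1/2) = 0.940.

K ≈ 0.940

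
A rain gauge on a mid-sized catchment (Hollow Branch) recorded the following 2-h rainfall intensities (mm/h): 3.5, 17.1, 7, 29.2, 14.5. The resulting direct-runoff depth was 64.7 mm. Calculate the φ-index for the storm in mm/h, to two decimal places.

φ ≈ 9.48 mm/h

Only the 3 blocks with intensity above φ contribute runoff: 17.1, 29.2, 14.5 mm/h.
Σ(I−φ)·Δt = d  ⇒  (17.1+29.2+14.5 − 3φ)·2 = 64.7
φ = (60.80 − 64.7/2) / 3 = 9.48 mm/h.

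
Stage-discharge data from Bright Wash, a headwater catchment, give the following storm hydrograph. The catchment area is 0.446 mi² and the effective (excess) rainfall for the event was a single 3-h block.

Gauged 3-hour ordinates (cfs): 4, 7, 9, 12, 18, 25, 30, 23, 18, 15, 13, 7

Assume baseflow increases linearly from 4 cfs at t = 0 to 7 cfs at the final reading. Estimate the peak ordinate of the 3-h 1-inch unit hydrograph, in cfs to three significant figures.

Direct runoff: 0.00, 2.73, 4.45, 7.18, 12.91, 19.64, 24.36, 17.09, 11.82, 8.55, 6.27, 0.00 cfs; ΣQ_DR = 115.0 cfs, peak = 24.36 cfs.
Runoff depth d = ΣQ_DR·Δt / A = 115.0 × 10800 / (0.446 mi²) = 1.199 in.
The 1-inch UH is the DRH scaled by (1 in)/d, so U_p = 24.36 × 1/1.199 = 20.3 cfs.

U_p ≈ 20.3 cfs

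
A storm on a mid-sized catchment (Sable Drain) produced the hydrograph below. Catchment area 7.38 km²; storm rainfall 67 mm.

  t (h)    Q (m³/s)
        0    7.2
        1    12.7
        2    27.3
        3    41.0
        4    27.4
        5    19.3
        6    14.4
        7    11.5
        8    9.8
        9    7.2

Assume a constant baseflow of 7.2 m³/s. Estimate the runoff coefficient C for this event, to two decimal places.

C ≈ 0.77

ΣQ_DR = 105.8 m³/s; V = ΣQ_DR·Δt = 3.809 × 10^5 m³.
Runoff depth d = V / A = 51.61 mm.
C = d / P = 51.61 / 67 = 0.77.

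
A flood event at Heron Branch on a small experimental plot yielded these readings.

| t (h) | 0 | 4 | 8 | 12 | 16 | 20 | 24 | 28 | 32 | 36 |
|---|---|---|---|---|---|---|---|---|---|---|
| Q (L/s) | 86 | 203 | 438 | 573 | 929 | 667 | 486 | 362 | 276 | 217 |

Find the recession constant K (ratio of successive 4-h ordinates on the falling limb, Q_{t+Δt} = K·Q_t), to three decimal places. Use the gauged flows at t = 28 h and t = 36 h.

Using the recession-limb readings at t = 28 h and t = 36 h: Q falls from 362 to 217 L/s over 2 intervals.
K = (Q₂/Q₁)^(1/2) = (217/362)^(1/2) = 0.774.

K ≈ 0.774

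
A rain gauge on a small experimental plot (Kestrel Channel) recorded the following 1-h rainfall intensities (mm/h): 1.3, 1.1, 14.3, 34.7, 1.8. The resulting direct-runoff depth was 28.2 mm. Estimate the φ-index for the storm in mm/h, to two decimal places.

Only the 2 blocks with intensity above φ contribute runoff: 14.3, 34.7 mm/h.
Σ(I−φ)·Δt = d  ⇒  (14.3+34.7 − 2φ)·1 = 28.2
φ = (49.00 − 28.2/1) / 2 = 10.40 mm/h.

φ ≈ 10.40 mm/h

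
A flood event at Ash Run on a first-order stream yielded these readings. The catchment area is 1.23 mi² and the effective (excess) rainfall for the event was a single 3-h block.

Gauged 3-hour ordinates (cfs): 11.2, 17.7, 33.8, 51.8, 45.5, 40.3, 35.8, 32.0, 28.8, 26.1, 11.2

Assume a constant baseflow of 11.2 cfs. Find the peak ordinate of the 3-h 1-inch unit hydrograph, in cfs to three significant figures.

U_p ≈ 50.9 cfs

Direct runoff: 0.0, 6.5, 22.6, 40.6, 34.3, 29.1, 24.6, 20.8, 17.6, 14.9, 0.0 cfs; ΣQ_DR = 211.0 cfs, peak = 40.6 cfs.
Runoff depth d = ΣQ_DR·Δt / A = 211.0 × 10800 / (1.23 mi²) = 0.7975 in.
The 1-inch UH is the DRH scaled by (1 in)/d, so U_p = 40.6 × 1/0.7975 = 50.9 cfs.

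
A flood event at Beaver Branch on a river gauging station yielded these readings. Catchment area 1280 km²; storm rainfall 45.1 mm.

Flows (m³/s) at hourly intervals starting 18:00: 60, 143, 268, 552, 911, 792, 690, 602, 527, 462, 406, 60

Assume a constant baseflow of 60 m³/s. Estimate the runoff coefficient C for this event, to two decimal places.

C ≈ 0.30

ΣQ_DR = 4753 m³/s; V = ΣQ_DR·Δt = 1.711 × 10^7 m³.
Runoff depth d = V / A = 13.37 mm.
C = d / P = 13.37 / 45.1 = 0.30.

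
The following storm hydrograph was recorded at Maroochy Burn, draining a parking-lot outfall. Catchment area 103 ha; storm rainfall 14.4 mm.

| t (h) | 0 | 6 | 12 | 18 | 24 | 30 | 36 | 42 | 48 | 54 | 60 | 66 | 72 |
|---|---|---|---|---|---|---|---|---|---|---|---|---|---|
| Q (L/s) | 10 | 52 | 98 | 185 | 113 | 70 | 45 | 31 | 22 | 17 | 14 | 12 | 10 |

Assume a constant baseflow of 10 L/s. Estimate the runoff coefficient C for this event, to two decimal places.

C ≈ 0.80

ΣQ_DR = 549.0 L/s; V = ΣQ_DR·Δt = 1.186 × 10^7 L.
Runoff depth d = V / A = 11.51 mm.
C = d / P = 11.51 / 14.4 = 0.80.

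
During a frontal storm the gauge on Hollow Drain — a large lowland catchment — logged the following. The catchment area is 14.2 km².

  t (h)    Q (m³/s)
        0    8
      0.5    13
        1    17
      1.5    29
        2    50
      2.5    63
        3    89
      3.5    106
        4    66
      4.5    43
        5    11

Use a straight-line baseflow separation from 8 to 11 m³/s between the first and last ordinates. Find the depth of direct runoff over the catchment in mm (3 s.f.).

Direct runoff: 0.00, 4.70, 8.40, 20.10, 40.80, 53.50, 79.20, 95.90, 55.60, 32.30, 0.00 m³/s; ΣQ_DR = 390.5 m³/s.
V = ΣQ_DR · Δt = 390.5 × 1800 s = 7.029 × 10^5 m³.
Over A = 14.2 km², depth = V / A = 49.5 mm.

d ≈ 49.5 mm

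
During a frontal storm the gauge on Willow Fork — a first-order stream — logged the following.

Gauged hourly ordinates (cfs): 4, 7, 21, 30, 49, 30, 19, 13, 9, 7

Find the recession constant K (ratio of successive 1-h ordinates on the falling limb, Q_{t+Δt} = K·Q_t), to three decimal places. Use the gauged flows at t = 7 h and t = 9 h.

K ≈ 0.734

Using the recession-limb readings at t = 7 h and t = 9 h: Q falls from 13 to 7 cfs over 2 intervals.
K = (Q₂/Q₁)^(1/2) = (7/13)^(1/2) = 0.734.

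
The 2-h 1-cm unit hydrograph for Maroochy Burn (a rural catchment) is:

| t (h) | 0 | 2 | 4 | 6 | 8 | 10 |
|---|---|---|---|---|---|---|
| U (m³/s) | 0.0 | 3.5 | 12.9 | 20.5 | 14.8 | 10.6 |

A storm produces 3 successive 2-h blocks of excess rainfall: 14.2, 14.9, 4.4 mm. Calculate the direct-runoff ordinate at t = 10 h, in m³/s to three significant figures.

By discrete convolution, Q_j = Σ (P_i / 10 mm) · U_{j−i}.
At t = 10 h (j=5): Q = (14.2/10)·10.6 + (14.9/10)·14.8 + (4.4/10)·20.5 = 46.1 m³/s.

Q ≈ 46.1 m³/s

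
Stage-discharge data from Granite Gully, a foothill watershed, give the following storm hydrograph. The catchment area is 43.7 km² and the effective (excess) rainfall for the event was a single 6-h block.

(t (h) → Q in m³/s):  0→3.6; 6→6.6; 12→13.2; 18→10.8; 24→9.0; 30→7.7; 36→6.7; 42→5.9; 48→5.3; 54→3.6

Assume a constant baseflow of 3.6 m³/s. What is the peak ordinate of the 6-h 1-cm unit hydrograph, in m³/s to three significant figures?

U_p ≈ 5.34 m³/s

Direct runoff: 0.0, 3.0, 9.6, 7.2, 5.4, 4.1, 3.1, 2.3, 1.7, 0.0 m³/s; ΣQ_DR = 36.40 m³/s, peak = 9.6 m³/s.
Runoff depth d = ΣQ_DR·Δt / A = 36.40 × 21600 / (43.7 km²) = 17.99 mm.
The 1-cm UH is the DRH scaled by (10 mm)/d, so U_p = 9.6 × 10/17.99 = 5.34 m³/s.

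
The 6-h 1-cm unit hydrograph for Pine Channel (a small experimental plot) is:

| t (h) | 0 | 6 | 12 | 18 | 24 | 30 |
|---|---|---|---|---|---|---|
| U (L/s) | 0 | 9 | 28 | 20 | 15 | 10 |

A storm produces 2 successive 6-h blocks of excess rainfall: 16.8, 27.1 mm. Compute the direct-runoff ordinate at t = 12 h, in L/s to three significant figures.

By discrete convolution, Q_j = Σ (P_i / 10 mm) · U_{j−i}.
At t = 12 h (j=2): Q = (16.8/10)·28 + (27.1/10)·9 = 71.4 L/s.

Q ≈ 71.4 L/s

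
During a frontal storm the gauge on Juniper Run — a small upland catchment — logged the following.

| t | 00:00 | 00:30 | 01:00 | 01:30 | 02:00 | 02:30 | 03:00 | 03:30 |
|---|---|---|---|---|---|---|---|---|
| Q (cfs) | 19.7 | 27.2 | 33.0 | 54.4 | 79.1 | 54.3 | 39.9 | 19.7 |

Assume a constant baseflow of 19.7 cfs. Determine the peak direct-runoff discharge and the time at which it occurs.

Subtracting baseflow gives direct-runoff ordinates: 0.0, 7.5, 13.3, 34.7, 59.4, 34.6, 20.2, 0.0 cfs.
The maximum is 59.4 cfs, occurring at the reading for t = 02:00.

Q_p = 59.4 cfs at t = 02:00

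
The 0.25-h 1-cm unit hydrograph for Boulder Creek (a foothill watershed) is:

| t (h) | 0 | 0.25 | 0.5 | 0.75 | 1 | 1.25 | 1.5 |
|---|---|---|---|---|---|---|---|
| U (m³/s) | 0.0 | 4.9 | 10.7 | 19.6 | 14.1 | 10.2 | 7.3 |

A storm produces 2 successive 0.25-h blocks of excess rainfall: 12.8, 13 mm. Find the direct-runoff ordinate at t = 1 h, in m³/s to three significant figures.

By discrete convolution, Q_j = Σ (P_i / 10 mm) · U_{j−i}.
At t = 1 h (j=4): Q = (12.8/10)·14.1 + (13/10)·19.6 = 43.5 m³/s.

Q ≈ 43.5 m³/s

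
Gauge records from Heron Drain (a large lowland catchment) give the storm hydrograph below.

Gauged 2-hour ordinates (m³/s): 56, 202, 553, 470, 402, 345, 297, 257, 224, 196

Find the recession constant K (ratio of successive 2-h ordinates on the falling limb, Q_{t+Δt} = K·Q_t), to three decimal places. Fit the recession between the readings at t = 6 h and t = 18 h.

Using the recession-limb readings at t = 6 h and t = 18 h: Q falls from 470 to 196 m³/s over 6 intervals.
K = (Q₂/Q₁)^(1/6) = (196/470)^(1/6) = 0.864.

K ≈ 0.864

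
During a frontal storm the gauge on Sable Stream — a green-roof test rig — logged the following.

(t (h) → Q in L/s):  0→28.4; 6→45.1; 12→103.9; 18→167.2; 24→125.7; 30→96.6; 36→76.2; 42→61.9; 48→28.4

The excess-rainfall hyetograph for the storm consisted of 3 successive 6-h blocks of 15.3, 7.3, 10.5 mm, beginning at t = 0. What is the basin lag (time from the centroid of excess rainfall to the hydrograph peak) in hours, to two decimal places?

t_L ≈ 9.87 h

Centroid of excess rainfall: t_c = Σ P_i·t̄_i / ΣP_i = 8.1299 h (block centres at 3, 9, 15 h).
Hydrograph peak occurs at t = 18 h, so basin lag t_L = 18 − 8.1299 = 9.87 h.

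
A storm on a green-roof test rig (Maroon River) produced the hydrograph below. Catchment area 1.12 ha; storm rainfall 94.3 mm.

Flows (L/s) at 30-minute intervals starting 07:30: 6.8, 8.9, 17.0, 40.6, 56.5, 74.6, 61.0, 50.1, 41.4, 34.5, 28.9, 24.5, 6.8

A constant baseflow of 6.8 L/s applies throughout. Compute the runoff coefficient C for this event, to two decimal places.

C ≈ 0.62

ΣQ_DR = 363.2 L/s; V = ΣQ_DR·Δt = 6.538 × 10^5 L.
Runoff depth d = V / A = 58.37 mm.
C = d / P = 58.37 / 94.3 = 0.62.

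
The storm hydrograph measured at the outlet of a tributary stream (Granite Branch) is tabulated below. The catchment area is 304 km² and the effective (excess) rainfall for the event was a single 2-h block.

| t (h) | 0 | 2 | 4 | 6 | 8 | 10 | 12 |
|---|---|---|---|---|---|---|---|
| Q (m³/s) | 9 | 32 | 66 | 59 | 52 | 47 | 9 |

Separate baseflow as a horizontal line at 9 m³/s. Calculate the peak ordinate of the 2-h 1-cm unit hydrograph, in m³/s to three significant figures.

U_p ≈ 114 m³/s

Direct runoff: 0.0, 23.0, 57.0, 50.0, 43.0, 38.0, 0.0 m³/s; ΣQ_DR = 211.0 m³/s, peak = 57.0 m³/s.
Runoff depth d = ΣQ_DR·Δt / A = 211.0 × 7200 / (304 km²) = 4.997 mm.
The 1-cm UH is the DRH scaled by (10 mm)/d, so U_p = 57.0 × 10/4.997 = 114 m³/s.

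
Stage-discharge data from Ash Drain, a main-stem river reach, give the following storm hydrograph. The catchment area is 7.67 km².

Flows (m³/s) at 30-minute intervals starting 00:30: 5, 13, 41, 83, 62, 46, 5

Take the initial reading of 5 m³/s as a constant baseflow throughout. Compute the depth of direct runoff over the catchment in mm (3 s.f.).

Direct runoff: 0.0, 8.0, 36.0, 78.0, 57.0, 41.0, 0.0 m³/s; ΣQ_DR = 220.0 m³/s.
V = ΣQ_DR · Δt = 220.0 × 1800 s = 3.960 × 10^5 m³.
Over A = 7.67 km², depth = V / A = 51.6 mm.

d ≈ 51.6 mm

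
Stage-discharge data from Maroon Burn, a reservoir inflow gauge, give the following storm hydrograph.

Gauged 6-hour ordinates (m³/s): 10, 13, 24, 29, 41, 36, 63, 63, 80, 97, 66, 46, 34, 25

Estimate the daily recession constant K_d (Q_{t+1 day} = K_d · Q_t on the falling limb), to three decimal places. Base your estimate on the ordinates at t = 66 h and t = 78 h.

K_d ≈ 0.295

Between t = 66 h and t = 78 h the flow falls from 46 to 25 m³/s over 2×6 h = 12 h.
Per-interval ratio K = (25/46)^(1/2) = 0.7372; K_d = K^(24/6) = 0.295.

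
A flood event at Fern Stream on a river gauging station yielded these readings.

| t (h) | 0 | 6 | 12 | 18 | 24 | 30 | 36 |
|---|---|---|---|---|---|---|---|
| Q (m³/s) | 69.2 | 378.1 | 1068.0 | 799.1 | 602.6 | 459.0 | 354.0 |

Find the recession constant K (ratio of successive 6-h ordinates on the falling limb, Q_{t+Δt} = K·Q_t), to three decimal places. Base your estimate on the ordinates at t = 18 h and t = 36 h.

K ≈ 0.762

Using the recession-limb readings at t = 18 h and t = 36 h: Q falls from 799.1 to 354.0 m³/s over 3 intervals.
K = (Q₂/Q₁)^(1/3) = (354.0/799.1)^(1/3) = 0.762.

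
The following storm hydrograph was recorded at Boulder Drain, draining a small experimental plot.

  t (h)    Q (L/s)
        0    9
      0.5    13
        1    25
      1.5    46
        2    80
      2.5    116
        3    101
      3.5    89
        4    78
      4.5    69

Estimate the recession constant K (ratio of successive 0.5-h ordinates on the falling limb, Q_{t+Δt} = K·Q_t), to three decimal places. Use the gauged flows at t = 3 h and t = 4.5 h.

K ≈ 0.881

Using the recession-limb readings at t = 3 h and t = 4.5 h: Q falls from 101 to 69 L/s over 3 intervals.
K = (Q₂/Q₁)^(1/3) = (69/101)^(1/3) = 0.881.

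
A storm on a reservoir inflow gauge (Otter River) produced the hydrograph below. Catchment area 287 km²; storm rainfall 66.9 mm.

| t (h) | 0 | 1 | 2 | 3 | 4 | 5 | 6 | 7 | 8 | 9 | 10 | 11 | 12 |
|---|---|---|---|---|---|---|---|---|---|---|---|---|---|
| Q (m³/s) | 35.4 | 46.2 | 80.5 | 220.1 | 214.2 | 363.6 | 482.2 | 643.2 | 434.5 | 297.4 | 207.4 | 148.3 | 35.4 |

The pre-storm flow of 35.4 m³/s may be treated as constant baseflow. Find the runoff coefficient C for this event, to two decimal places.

ΣQ_DR = 2748 m³/s; V = ΣQ_DR·Δt = 9.894 × 10^6 m³.
Runoff depth d = V / A = 34.47 mm.
C = d / P = 34.47 / 66.9 = 0.52.

C ≈ 0.52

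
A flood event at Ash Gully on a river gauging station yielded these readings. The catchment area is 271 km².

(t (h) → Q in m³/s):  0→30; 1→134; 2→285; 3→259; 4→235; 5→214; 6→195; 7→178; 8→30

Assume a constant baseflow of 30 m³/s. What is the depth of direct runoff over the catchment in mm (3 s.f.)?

Direct runoff: 0.0, 104.0, 255.0, 229.0, 205.0, 184.0, 165.0, 148.0, 0.0 m³/s; ΣQ_DR = 1290 m³/s.
V = ΣQ_DR · Δt = 1290 × 3600 s = 4.644 × 10^6 m³.
Over A = 271 km², depth = V / A = 17.1 mm.

d ≈ 17.1 mm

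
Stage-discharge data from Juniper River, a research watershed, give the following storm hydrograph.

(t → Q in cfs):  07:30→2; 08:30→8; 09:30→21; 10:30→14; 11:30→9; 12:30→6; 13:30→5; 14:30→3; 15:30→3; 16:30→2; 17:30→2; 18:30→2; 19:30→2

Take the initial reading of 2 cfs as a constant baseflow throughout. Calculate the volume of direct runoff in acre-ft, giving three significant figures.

V ≈ 4.38 acre-ft

Direct-runoff ordinates (Q − Q_b): 0.0, 6.0, 19.0, 12.0, 7.0, 4.0, 3.0, 1.0, 1.0, 0.0, 0.0, 0.0, 0.0 cfs.
ΣQ_DR = 53.00 cfs.
With Δt = 1 h = 3600 s, V = ΣQ_DR · Δt = 53.00 × 3600 = 1.91 × 10^5 ft³ = 4.38 acre-ft.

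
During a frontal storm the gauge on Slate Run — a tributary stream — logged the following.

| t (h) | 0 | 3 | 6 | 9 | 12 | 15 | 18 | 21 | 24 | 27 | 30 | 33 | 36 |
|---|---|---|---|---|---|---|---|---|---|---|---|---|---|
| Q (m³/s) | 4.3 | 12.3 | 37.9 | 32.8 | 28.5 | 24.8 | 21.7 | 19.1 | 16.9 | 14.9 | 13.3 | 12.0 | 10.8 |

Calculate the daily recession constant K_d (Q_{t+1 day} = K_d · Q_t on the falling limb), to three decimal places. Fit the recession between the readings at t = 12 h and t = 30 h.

Between t = 12 h and t = 30 h the flow falls from 28.5 to 13.3 m³/s over 6×3 h = 18 h.
Per-interval ratio K = (13.3/28.5)^(1/6) = 0.8807; K_d = K^(24/3) = 0.362.

K_d ≈ 0.362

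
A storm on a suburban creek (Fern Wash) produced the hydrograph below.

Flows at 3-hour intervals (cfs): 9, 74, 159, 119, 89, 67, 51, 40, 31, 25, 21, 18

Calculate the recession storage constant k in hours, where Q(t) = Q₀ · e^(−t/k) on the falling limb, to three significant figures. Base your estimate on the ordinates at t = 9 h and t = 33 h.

On the falling limb, Q drops from 119 to 18 cfs between t = 9 h and t = 33 h (Δt = 24 h).
k = −Δt / ln(Q₂/Q₁) = −24 / ln(18/119) = 12.7 h.

k ≈ 12.7 h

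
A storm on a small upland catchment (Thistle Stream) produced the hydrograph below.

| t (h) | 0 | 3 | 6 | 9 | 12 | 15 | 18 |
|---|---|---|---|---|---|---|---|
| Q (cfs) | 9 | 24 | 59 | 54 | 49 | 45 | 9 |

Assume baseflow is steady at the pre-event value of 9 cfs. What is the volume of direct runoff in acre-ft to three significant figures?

V ≈ 46.1 acre-ft

Direct-runoff ordinates (Q − Q_b): 0.0, 15.0, 50.0, 45.0, 40.0, 36.0, 0.0 cfs.
ΣQ_DR = 186.0 cfs.
With Δt = 3 h = 10800 s, V = ΣQ_DR · Δt = 186.0 × 10800 = 2.01 × 10^6 ft³ = 46.1 acre-ft.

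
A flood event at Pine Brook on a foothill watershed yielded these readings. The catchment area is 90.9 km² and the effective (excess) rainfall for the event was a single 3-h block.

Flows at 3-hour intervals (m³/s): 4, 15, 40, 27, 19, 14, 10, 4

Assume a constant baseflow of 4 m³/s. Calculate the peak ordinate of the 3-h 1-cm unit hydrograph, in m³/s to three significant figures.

U_p ≈ 30.0 m³/s

Direct runoff: 0.0, 11.0, 36.0, 23.0, 15.0, 10.0, 6.0, 0.0 m³/s; ΣQ_DR = 101.0 m³/s, peak = 36.0 m³/s.
Runoff depth d = ΣQ_DR·Δt / A = 101.0 × 10800 / (90.9 km²) = 12.00 mm.
The 1-cm UH is the DRH scaled by (10 mm)/d, so U_p = 36.0 × 10/12.00 = 30.0 m³/s.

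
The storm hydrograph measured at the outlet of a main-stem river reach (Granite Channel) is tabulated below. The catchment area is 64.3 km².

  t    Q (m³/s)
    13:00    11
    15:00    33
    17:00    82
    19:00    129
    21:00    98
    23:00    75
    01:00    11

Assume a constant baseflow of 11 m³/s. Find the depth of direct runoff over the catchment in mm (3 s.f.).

d ≈ 40.5 mm

Direct runoff: 0.0, 22.0, 71.0, 118.0, 87.0, 64.0, 0.0 m³/s; ΣQ_DR = 362.0 m³/s.
V = ΣQ_DR · Δt = 362.0 × 7200 s = 2.606 × 10^6 m³.
Over A = 64.3 km², depth = V / A = 40.5 mm.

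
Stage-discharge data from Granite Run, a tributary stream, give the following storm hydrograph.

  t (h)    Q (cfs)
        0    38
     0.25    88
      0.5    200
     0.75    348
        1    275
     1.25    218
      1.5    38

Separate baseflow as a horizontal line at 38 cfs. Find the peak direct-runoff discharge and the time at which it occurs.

Q_p = 310.0 cfs at t = 0.75 h

Subtracting baseflow gives direct-runoff ordinates: 0.0, 50.0, 162.0, 310.0, 237.0, 180.0, 0.0 cfs.
The maximum is 310.0 cfs, occurring at the reading for t = 0.75 h.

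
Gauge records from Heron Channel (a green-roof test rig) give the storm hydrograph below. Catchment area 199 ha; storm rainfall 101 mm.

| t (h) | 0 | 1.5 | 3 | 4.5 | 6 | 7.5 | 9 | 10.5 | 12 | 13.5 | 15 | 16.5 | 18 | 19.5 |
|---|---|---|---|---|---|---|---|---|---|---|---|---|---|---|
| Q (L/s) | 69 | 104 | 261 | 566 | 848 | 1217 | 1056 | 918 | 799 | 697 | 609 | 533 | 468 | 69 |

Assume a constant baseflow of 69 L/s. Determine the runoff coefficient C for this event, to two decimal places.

C ≈ 0.19

ΣQ_DR = 7248 L/s; V = ΣQ_DR·Δt = 3.914 × 10^7 L.
Runoff depth d = V / A = 19.67 mm.
C = d / P = 19.67 / 101 = 0.19.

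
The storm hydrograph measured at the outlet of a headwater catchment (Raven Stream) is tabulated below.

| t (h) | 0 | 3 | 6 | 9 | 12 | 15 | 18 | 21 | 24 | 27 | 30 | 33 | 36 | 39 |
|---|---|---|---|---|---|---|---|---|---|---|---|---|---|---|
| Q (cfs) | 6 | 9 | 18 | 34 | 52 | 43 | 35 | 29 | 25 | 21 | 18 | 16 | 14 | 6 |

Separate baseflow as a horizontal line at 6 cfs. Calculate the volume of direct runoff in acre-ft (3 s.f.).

Direct-runoff ordinates (Q − Q_b): 0.0, 3.0, 12.0, 28.0, 46.0, 37.0, 29.0, 23.0, 19.0, 15.0, 12.0, 10.0, 8.0, 0.0 cfs.
ΣQ_DR = 242.0 cfs.
With Δt = 3 h = 10800 s, V = ΣQ_DR · Δt = 242.0 × 10800 = 2.61 × 10^6 ft³ = 60.0 acre-ft.

V ≈ 60.0 acre-ft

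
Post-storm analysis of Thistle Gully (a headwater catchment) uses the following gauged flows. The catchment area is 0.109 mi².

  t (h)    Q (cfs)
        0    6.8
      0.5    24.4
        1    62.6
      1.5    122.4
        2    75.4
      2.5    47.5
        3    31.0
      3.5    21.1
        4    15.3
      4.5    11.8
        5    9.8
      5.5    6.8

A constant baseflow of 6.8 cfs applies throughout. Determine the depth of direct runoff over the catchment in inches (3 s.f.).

Direct runoff: 0.0, 17.6, 55.8, 115.6, 68.6, 40.7, 24.2, 14.3, 8.5, 5.0, 3.0, 0.0 cfs; ΣQ_DR = 353.3 cfs.
V = ΣQ_DR · Δt = 353.3 × 1800 s = 6.359 × 10^5 ft³.
Over A = 0.109 mi², depth = V / A = 2.51 in.

d ≈ 2.51 in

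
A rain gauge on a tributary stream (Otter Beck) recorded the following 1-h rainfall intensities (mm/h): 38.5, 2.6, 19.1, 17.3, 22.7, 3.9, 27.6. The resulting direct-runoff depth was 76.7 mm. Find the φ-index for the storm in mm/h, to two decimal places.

Only the 5 blocks with intensity above φ contribute runoff: 38.5, 19.1, 17.3, 22.7, 27.6 mm/h.
Σ(I−φ)·Δt = d  ⇒  (38.5+19.1+17.3+22.7+27.6 − 5φ)·1 = 76.7
φ = (125.2 − 76.7/1) / 5 = 9.70 mm/h.

φ ≈ 9.70 mm/h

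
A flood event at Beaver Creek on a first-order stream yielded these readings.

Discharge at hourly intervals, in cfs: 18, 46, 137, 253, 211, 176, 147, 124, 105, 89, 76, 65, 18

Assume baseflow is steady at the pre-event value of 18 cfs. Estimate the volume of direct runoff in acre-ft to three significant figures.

Direct-runoff ordinates (Q − Q_b): 0.0, 28.0, 119.0, 235.0, 193.0, 158.0, 129.0, 106.0, 87.0, 71.0, 58.0, 47.0, 0.0 cfs.
ΣQ_DR = 1231 cfs.
With Δt = 1 h = 3600 s, V = ΣQ_DR · Δt = 1231 × 3600 = 4.43 × 10^6 ft³ = 102 acre-ft.

V ≈ 102 acre-ft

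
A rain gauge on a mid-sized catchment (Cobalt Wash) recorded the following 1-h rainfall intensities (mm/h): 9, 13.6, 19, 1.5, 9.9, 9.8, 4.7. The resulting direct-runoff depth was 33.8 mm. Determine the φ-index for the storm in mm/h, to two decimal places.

φ ≈ 5.50 mm/h

Only the 5 blocks with intensity above φ contribute runoff: 9, 13.6, 19, 9.9, 9.8 mm/h.
Σ(I−φ)·Δt = d  ⇒  (9+13.6+19+9.9+9.8 − 5φ)·1 = 33.8
φ = (61.30 − 33.8/1) / 5 = 5.50 mm/h.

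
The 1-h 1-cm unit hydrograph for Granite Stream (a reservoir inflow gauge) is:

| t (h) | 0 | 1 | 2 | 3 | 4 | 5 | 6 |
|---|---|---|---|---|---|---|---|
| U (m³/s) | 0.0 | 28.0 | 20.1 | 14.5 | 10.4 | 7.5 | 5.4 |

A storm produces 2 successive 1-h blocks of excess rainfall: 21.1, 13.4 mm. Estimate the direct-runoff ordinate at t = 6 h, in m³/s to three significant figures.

By discrete convolution, Q_j = Σ (P_i / 10 mm) · U_{j−i}.
At t = 6 h (j=6): Q = (21.1/10)·5.4 + (13.4/10)·7.5 = 21.4 m³/s.

Q ≈ 21.4 m³/s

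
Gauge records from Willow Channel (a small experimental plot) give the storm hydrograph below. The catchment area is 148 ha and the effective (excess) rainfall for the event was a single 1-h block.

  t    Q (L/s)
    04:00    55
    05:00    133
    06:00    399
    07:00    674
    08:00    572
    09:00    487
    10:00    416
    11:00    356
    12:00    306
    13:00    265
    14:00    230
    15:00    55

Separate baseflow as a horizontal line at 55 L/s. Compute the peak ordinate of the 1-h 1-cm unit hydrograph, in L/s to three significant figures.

Direct runoff: 0.0, 78.0, 344.0, 619.0, 517.0, 432.0, 361.0, 301.0, 251.0, 210.0, 175.0, 0.0 L/s; ΣQ_DR = 3288 L/s, peak = 619.0 L/s.
Runoff depth d = ΣQ_DR·Δt / A = 3288 × 3600 / (148 ha) = 7.998 mm.
The 1-cm UH is the DRH scaled by (10 mm)/d, so U_p = 619.0 × 10/7.998 = 774 L/s.

U_p ≈ 774 L/s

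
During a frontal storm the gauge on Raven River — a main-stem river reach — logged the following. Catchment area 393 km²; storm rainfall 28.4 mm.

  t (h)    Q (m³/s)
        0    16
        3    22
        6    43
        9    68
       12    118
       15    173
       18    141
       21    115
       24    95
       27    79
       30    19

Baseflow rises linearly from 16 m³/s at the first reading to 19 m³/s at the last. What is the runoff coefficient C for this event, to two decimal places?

ΣQ_DR = 696.5 m³/s; V = ΣQ_DR·Δt = 7.522 × 10^6 m³.
Runoff depth d = V / A = 19.14 mm.
C = d / P = 19.14 / 28.4 = 0.67.

C ≈ 0.67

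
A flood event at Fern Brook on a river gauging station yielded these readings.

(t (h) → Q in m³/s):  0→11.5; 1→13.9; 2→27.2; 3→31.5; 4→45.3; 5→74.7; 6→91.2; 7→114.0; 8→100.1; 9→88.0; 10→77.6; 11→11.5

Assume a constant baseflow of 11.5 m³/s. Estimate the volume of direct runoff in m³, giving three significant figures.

Direct-runoff ordinates (Q − Q_b): 0.0, 2.4, 15.7, 20.0, 33.8, 63.2, 79.7, 102.5, 88.6, 76.5, 66.1, 0.0 m³/s.
ΣQ_DR = 548.5 m³/s.
With Δt = 1 h = 3600 s, V = ΣQ_DR · Δt = 548.5 × 3600 = 1.97 × 10^6 m³.

V ≈ 1.97 × 10^6 m³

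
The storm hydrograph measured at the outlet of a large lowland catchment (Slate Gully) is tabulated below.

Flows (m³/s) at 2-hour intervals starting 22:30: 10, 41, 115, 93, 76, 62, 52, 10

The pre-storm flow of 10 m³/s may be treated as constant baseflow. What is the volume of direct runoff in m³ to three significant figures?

Direct-runoff ordinates (Q − Q_b): 0.0, 31.0, 105.0, 83.0, 66.0, 52.0, 42.0, 0.0 m³/s.
ΣQ_DR = 379.0 m³/s.
With Δt = 2 h = 7200 s, V = ΣQ_DR · Δt = 379.0 × 7200 = 2.73 × 10^6 m³.

V ≈ 2.73 × 10^6 m³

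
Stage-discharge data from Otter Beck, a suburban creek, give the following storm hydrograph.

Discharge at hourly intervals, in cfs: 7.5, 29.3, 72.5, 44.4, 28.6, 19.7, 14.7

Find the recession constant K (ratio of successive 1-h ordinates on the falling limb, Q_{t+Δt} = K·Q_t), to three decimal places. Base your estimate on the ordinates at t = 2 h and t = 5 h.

Using the recession-limb readings at t = 2 h and t = 5 h: Q falls from 72.5 to 19.7 cfs over 3 intervals.
K = (Q₂/Q₁)^(1/3) = (19.7/72.5)^(1/3) = 0.648.

K ≈ 0.648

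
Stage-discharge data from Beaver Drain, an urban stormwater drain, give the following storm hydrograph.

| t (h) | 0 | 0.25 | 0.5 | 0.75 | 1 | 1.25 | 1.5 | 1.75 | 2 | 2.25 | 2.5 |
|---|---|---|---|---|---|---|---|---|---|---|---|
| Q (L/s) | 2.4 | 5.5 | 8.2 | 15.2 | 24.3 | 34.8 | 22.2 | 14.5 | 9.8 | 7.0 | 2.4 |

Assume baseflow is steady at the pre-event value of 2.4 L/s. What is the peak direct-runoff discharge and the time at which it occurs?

Q_p = 32.4 L/s at t = 1.25 h

Subtracting baseflow gives direct-runoff ordinates: 0.0, 3.1, 5.8, 12.8, 21.9, 32.4, 19.8, 12.1, 7.4, 4.6, 0.0 L/s.
The maximum is 32.4 L/s, occurring at the reading for t = 1.25 h.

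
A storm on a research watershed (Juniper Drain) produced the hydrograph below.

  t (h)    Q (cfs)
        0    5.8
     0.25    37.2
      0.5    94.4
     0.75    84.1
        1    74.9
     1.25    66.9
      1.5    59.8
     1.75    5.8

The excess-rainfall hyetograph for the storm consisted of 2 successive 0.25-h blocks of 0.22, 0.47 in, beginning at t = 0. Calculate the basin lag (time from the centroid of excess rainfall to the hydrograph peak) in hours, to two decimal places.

t_L ≈ 0.20 h

Centroid of excess rainfall: t_c = Σ P_i·t̄_i / ΣP_i = 0.2953 h (block centres at 0.125, 0.375 h).
Hydrograph peak occurs at t = 0.5 h, so basin lag t_L = 0.5 − 0.2953 = 0.20 h.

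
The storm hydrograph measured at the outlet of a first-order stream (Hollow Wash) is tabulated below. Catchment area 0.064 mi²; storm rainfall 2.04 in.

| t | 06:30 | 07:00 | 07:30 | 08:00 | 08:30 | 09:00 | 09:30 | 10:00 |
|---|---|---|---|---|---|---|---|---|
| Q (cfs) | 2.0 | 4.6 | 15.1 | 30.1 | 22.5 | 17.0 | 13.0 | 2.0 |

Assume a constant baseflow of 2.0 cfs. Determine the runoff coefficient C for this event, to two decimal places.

C ≈ 0.54

ΣQ_DR = 90.30 cfs; V = ΣQ_DR·Δt = 1.625 × 10^5 ft³.
Runoff depth d = V / A = 1.093 in.
C = d / P = 1.093 / 2.04 = 0.54.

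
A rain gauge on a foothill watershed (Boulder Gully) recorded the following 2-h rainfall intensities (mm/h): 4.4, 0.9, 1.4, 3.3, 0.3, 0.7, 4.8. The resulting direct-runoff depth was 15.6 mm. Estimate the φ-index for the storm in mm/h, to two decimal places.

Only the 3 blocks with intensity above φ contribute runoff: 4.4, 3.3, 4.8 mm/h.
Σ(I−φ)·Δt = d  ⇒  (4.4+3.3+4.8 − 3φ)·2 = 15.6
φ = (12.50 − 15.6/2) / 3 = 1.57 mm/h.

φ ≈ 1.57 mm/h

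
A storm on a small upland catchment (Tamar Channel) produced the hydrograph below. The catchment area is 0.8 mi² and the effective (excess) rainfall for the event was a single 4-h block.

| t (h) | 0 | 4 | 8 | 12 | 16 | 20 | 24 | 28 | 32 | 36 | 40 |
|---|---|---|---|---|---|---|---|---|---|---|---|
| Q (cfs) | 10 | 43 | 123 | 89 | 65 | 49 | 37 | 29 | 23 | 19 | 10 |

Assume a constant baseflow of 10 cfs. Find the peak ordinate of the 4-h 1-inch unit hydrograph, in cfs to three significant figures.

Direct runoff: 0.0, 33.0, 113.0, 79.0, 55.0, 39.0, 27.0, 19.0, 13.0, 9.0, 0.0 cfs; ΣQ_DR = 387.0 cfs, peak = 113.0 cfs.
Runoff depth d = ΣQ_DR·Δt / A = 387.0 × 14400 / (0.8 mi²) = 2.998 in.
The 1-inch UH is the DRH scaled by (1 in)/d, so U_p = 113.0 × 1/2.998 = 37.7 cfs.

U_p ≈ 37.7 cfs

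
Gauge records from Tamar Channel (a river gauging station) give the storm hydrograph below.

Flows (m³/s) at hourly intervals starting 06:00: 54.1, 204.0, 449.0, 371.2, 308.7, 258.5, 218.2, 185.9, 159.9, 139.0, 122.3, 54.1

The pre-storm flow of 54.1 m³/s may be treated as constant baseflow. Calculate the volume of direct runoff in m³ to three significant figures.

Direct-runoff ordinates (Q − Q_b): 0.0, 149.9, 394.9, 317.1, 254.6, 204.4, 164.1, 131.8, 105.8, 84.9, 68.2, 0.0 m³/s.
ΣQ_DR = 1876 m³/s.
With Δt = 1 h = 3600 s, V = ΣQ_DR · Δt = 1876 × 3600 = 6.75 × 10^6 m³.

V ≈ 6.75 × 10^6 m³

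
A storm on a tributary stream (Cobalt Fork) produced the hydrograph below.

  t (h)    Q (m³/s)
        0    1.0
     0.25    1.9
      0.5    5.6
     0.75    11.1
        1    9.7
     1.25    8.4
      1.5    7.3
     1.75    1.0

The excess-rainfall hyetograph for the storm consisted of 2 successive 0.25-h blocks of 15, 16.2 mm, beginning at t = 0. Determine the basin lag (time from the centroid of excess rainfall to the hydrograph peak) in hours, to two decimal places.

Centroid of excess rainfall: t_c = Σ P_i·t̄_i / ΣP_i = 0.2548 h (block centres at 0.125, 0.375 h).
Hydrograph peak occurs at t = 0.75 h, so basin lag t_L = 0.75 − 0.2548 = 0.50 h.

t_L ≈ 0.50 h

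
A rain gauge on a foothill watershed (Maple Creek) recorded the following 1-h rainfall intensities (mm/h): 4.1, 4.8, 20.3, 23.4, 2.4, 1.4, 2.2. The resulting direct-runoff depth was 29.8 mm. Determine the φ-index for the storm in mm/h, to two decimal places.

Only the 2 blocks with intensity above φ contribute runoff: 20.3, 23.4 mm/h.
Σ(I−φ)·Δt = d  ⇒  (20.3+23.4 − 2φ)·1 = 29.8
φ = (43.70 − 29.8/1) / 2 = 6.95 mm/h.

φ ≈ 6.95 mm/h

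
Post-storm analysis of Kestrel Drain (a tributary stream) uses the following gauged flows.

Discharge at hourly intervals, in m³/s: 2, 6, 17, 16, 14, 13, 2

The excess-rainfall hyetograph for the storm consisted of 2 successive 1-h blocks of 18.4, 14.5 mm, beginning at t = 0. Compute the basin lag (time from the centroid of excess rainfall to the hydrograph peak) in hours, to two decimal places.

t_L ≈ 1.06 h

Centroid of excess rainfall: t_c = Σ P_i·t̄_i / ΣP_i = 0.9407 h (block centres at 0.5, 1.5 h).
Hydrograph peak occurs at t = 2 h, so basin lag t_L = 2 − 0.9407 = 1.06 h.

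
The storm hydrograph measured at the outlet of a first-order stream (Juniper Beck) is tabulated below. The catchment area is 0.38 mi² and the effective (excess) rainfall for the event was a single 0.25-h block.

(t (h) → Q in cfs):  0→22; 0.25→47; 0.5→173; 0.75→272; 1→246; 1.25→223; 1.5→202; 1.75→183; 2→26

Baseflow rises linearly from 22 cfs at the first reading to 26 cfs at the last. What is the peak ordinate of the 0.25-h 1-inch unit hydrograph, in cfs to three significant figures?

Direct runoff: 0.00, 24.50, 150.00, 248.50, 222.00, 198.50, 177.00, 157.50, 0.00 cfs; ΣQ_DR = 1178 cfs, peak = 248.50 cfs.
Runoff depth d = ΣQ_DR·Δt / A = 1178 × 900 / (0.38 mi²) = 1.201 in.
The 1-inch UH is the DRH scaled by (1 in)/d, so U_p = 248.50 × 1/1.201 = 207 cfs.

U_p ≈ 207 cfs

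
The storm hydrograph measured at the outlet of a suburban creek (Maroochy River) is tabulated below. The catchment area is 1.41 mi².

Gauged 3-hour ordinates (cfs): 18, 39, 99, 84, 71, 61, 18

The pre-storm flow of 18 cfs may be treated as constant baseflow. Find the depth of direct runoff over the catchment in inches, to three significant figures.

d ≈ 0.870 in

Direct runoff: 0.0, 21.0, 81.0, 66.0, 53.0, 43.0, 0.0 cfs; ΣQ_DR = 264.0 cfs.
V = ΣQ_DR · Δt = 264.0 × 10800 s = 2.851 × 10^6 ft³.
Over A = 1.41 mi², depth = V / A = 0.870 in.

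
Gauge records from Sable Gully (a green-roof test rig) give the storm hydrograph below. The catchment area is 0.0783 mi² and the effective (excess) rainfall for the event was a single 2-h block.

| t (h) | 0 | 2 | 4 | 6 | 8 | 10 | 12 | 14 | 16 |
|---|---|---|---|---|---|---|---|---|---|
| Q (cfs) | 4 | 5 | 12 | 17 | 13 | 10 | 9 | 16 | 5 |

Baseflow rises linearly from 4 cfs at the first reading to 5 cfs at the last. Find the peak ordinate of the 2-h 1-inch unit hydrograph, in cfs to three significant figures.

U_p ≈ 6.32 cfs

Direct runoff: 0.00, 0.88, 7.75, 12.62, 8.50, 5.38, 4.25, 11.12, 0.00 cfs; ΣQ_DR = 50.50 cfs, peak = 12.62 cfs.
Runoff depth d = ΣQ_DR·Δt / A = 50.50 × 7200 / (0.0783 mi²) = 1.999 in.
The 1-inch UH is the DRH scaled by (1 in)/d, so U_p = 12.62 × 1/1.999 = 6.32 cfs.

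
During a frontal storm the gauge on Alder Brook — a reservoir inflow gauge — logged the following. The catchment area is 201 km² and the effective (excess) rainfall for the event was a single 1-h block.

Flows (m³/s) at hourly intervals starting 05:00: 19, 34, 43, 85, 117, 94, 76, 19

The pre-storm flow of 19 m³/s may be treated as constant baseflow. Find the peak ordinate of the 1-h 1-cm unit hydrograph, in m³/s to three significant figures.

U_p ≈ 163 m³/s

Direct runoff: 0.0, 15.0, 24.0, 66.0, 98.0, 75.0, 57.0, 0.0 m³/s; ΣQ_DR = 335.0 m³/s, peak = 98.0 m³/s.
Runoff depth d = ΣQ_DR·Δt / A = 335.0 × 3600 / (201 km²) = 6.000 mm.
The 1-cm UH is the DRH scaled by (10 mm)/d, so U_p = 98.0 × 10/6.000 = 163 m³/s.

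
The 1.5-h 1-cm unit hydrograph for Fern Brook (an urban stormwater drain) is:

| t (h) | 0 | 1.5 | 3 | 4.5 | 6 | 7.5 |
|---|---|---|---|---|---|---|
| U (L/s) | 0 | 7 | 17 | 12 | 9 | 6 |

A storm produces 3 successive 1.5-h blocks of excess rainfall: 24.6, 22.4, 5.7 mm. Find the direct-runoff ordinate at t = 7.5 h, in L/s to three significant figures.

Q ≈ 41.8 L/s

By discrete convolution, Q_j = Σ (P_i / 10 mm) · U_{j−i}.
At t = 7.5 h (j=5): Q = (24.6/10)·6 + (22.4/10)·9 + (5.7/10)·12 = 41.8 L/s.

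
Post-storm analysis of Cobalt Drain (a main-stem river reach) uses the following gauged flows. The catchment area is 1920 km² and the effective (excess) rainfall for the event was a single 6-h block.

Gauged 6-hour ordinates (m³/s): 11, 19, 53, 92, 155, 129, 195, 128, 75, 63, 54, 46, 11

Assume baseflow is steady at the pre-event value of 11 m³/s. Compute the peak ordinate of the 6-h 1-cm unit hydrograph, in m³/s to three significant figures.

Direct runoff: 0.0, 8.0, 42.0, 81.0, 144.0, 118.0, 184.0, 117.0, 64.0, 52.0, 43.0, 35.0, 0.0 m³/s; ΣQ_DR = 888.0 m³/s, peak = 184.0 m³/s.
Runoff depth d = ΣQ_DR·Δt / A = 888.0 × 21600 / (1920 km²) = 9.990 mm.
The 1-cm UH is the DRH scaled by (10 mm)/d, so U_p = 184.0 × 10/9.990 = 184 m³/s.

U_p ≈ 184 m³/s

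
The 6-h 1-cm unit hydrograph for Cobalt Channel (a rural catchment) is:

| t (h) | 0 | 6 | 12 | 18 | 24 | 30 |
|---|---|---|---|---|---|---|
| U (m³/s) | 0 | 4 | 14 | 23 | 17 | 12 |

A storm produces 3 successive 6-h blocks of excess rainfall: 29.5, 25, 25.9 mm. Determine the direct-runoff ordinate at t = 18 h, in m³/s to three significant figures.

Q ≈ 113 m³/s

By discrete convolution, Q_j = Σ (P_i / 10 mm) · U_{j−i}.
At t = 18 h (j=3): Q = (29.5/10)·23 + (25/10)·14 + (25.9/10)·4 = 113 m³/s.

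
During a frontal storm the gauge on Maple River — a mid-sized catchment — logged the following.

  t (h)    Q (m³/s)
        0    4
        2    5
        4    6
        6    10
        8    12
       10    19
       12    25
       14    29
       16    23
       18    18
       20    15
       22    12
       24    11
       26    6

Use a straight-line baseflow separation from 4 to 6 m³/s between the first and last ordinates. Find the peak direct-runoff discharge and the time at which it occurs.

Subtracting baseflow gives direct-runoff ordinates: 0.00, 0.85, 1.69, 5.54, 7.38, 14.23, 20.08, 23.92, 17.77, 12.62, 9.46, 6.31, 5.15, 0.00 m³/s.
The maximum is 23.92 m³/s, occurring at the reading for t = 14 h.

Q_p = 23.92 m³/s at t = 14 h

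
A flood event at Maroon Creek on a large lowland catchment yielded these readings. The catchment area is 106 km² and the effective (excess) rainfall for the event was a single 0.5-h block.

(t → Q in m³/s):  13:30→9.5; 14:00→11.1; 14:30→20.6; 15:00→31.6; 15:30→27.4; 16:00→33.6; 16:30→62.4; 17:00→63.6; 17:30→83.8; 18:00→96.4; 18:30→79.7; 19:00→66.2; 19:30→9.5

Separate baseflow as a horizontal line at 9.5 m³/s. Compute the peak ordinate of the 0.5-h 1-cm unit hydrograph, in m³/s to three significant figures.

Direct runoff: 0.0, 1.6, 11.1, 22.1, 17.9, 24.1, 52.9, 54.1, 74.3, 86.9, 70.2, 56.7, 0.0 m³/s; ΣQ_DR = 471.9 m³/s, peak = 86.9 m³/s.
Runoff depth d = ΣQ_DR·Δt / A = 471.9 × 1800 / (106 km²) = 8.013 mm.
The 1-cm UH is the DRH scaled by (10 mm)/d, so U_p = 86.9 × 10/8.013 = 108 m³/s.

U_p ≈ 108 m³/s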